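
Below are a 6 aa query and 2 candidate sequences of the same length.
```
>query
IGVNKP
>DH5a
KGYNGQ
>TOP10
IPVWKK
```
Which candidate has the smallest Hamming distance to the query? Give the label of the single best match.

TOP10

DH5a differs at 4 positions; TOP10 differs at 3 positions. The closest is TOP10.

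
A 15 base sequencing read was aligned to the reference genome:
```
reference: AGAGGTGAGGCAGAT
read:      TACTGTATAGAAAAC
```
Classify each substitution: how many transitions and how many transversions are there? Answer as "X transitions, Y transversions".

5 transitions, 5 transversions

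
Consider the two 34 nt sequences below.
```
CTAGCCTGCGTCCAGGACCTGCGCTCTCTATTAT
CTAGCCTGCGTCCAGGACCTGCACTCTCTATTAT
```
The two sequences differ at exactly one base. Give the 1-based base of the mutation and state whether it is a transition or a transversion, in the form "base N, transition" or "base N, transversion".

base 23, transition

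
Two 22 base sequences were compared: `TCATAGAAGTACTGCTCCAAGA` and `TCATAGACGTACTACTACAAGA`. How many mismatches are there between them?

3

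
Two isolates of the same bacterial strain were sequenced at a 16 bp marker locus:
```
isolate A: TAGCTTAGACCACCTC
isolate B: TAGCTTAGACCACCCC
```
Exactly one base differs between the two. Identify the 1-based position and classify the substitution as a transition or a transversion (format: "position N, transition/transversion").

Position 15 changes T→C. T is a pyrimidine and C is a pyrimidine, so this is a transition.

position 15, transition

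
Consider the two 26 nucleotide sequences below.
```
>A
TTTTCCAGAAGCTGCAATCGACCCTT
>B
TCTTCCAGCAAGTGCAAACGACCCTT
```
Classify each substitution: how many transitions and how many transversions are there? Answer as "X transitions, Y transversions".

2 transitions, 3 transversions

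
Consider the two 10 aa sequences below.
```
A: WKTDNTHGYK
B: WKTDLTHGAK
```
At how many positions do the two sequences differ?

2

Mismatches (1-based): position 5: N→L; position 9: Y→A.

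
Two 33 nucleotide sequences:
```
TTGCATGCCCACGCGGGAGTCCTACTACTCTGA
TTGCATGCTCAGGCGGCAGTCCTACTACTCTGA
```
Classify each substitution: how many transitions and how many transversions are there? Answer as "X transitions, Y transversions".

Mismatches (1-based):
site 9: C→T (pyrimidine→pyrimidine, transition)
site 12: C→G (pyrimidine→purine, transversion)
site 17: G→C (purine→pyrimidine, transversion)

1 transition, 2 transversions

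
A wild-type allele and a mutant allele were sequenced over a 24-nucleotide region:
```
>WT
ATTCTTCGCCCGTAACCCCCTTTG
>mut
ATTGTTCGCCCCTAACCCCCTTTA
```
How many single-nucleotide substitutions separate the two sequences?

3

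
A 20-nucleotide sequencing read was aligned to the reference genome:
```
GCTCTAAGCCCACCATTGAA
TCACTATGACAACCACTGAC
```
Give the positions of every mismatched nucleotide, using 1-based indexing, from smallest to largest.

Scanning 1-based: 1: G/T; 3: T/A; 7: A/T; 9: C/A; 11: C/A; 16: T/C; 20: A/C.

1, 3, 7, 9, 11, 16, 20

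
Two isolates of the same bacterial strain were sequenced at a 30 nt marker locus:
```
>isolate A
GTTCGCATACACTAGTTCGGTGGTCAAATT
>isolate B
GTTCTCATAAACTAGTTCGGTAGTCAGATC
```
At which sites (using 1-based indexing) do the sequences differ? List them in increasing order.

Differences at site 5 (G→T), site 10 (C→A), site 22 (G→A), site 27 (A→G), site 30 (T→C).

5, 10, 22, 27, 30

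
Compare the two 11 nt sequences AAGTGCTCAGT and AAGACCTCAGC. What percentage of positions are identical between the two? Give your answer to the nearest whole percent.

73%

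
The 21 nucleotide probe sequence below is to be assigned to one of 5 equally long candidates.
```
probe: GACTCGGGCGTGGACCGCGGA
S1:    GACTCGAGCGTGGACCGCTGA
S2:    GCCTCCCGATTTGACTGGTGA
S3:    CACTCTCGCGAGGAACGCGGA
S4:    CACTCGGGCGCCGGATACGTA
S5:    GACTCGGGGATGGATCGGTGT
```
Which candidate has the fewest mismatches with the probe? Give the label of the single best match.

S1 differs at 2 bases; S2 differs at 9 bases; S3 differs at 5 bases; S4 differs at 8 bases; S5 differs at 6 bases. The closest is S1.

S1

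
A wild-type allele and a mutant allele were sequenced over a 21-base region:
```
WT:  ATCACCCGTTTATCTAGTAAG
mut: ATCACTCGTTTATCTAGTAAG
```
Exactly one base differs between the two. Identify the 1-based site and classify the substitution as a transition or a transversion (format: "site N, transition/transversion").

site 6, transition

Site 6 changes C→T. C is a pyrimidine and T is a pyrimidine, so this is a transition.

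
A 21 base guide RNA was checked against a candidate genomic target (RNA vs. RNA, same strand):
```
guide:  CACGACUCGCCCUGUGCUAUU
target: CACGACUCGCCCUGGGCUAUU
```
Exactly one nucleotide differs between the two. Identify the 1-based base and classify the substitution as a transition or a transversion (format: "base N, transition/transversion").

The sequences differ only at base 15: U→G (pyrimidine→purine), a transversion.

base 15, transversion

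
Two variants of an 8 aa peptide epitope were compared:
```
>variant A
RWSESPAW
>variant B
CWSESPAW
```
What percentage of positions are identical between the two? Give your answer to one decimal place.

Mismatch at position 1 (1-based): 1 of 8.
Identical positions: 7/8 = 87.5% → 87.5%.

87.5%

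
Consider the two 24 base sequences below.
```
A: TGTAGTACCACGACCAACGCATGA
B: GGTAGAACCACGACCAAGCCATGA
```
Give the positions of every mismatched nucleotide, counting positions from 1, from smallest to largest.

1, 6, 18, 19

Scanning 1-based: 1: T/G; 6: T/A; 18: C/G; 19: G/C.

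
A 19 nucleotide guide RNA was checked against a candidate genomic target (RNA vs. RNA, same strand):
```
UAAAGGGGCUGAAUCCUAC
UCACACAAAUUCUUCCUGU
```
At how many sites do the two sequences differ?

The sequences differ at sites 2, 4, 5, 6, 7, 8, 9, 11, 12, 13, 18, 19 (1-based) — 12 in total.

12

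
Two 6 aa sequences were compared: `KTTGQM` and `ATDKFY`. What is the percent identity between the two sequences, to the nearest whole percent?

17%

Mismatches at positions 1, 3, 4, 5, 6 (1-based): 5 of 6.
Identical positions: 1/6 = 16.67% → 17%.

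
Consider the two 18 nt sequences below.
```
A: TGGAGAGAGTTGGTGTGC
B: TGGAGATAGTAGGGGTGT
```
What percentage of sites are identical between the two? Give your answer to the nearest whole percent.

78%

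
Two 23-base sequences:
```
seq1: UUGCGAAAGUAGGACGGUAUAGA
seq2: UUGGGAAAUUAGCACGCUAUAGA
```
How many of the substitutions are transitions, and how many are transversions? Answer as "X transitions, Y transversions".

0 transitions, 4 transversions

Transitions (purine↔purine or pyrimidine↔pyrimidine): none.
Transversions (purine↔pyrimidine): 4 C→G, 9 G→U, 13 G→C, 17 G→C.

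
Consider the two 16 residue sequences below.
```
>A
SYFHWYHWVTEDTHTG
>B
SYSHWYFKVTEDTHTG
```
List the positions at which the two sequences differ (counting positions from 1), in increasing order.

3, 7, 8

Differences at position 3 (F→S), position 7 (H→F), position 8 (W→K).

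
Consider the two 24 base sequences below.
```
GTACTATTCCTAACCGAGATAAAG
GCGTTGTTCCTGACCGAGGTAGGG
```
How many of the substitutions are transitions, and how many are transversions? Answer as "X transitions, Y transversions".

8 transitions, 0 transversions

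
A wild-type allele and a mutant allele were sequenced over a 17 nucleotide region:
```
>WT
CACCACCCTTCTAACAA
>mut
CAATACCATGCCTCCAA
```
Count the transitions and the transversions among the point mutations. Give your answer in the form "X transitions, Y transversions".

2 transitions, 5 transversions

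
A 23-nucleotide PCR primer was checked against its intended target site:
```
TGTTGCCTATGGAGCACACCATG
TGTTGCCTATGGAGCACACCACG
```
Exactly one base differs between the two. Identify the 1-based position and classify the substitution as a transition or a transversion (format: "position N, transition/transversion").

Position 22 changes T→C. T is a pyrimidine and C is a pyrimidine, so this is a transition.

position 22, transition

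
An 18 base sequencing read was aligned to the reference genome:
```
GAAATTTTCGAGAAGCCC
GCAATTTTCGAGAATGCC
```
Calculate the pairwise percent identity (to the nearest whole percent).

83%

Mismatches at positions 2, 15, 16 (1-based): 3 of 18.
Identical positions: 15/18 = 83.33% → 83%.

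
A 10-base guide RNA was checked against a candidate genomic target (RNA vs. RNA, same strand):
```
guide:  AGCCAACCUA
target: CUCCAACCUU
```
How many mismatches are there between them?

Mismatches (1-based): position 1: A→C; position 2: G→U; position 10: A→U.

3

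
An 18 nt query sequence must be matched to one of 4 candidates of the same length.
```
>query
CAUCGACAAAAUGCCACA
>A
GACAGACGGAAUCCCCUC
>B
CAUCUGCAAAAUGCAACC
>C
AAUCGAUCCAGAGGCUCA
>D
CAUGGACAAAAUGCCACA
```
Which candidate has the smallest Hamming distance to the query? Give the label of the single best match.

D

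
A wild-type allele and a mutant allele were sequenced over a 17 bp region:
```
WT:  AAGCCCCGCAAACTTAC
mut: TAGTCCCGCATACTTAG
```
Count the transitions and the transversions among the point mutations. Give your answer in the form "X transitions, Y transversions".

Mismatches (1-based):
position 1: A→T (purine→pyrimidine, transversion)
position 4: C→T (pyrimidine→pyrimidine, transition)
position 11: A→T (purine→pyrimidine, transversion)
position 17: C→G (pyrimidine→purine, transversion)

1 transition, 3 transversions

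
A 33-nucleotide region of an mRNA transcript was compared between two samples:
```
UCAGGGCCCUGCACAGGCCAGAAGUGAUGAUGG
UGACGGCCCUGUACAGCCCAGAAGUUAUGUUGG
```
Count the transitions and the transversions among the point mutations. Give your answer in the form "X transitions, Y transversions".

1 transition, 5 transversions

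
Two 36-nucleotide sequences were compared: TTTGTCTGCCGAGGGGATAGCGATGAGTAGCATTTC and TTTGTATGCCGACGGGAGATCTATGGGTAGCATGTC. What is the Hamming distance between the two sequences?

The sequences differ at bases 6, 13, 18, 20, 22, 26, 34 (1-based) — 7 in total.

7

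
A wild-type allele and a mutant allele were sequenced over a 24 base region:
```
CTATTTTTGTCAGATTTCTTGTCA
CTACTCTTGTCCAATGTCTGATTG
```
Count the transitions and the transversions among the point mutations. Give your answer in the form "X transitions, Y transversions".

6 transitions, 3 transversions

Transitions (purine↔purine or pyrimidine↔pyrimidine): 4 T→C, 6 T→C, 13 G→A, 21 G→A, 23 C→T, 24 A→G.
Transversions (purine↔pyrimidine): 12 A→C, 16 T→G, 20 T→G.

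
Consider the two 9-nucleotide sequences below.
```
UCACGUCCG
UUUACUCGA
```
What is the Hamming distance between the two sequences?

6

Mismatches (1-based): site 2: C→U; site 3: A→U; site 4: C→A; site 5: G→C; site 8: C→G; site 9: G→A.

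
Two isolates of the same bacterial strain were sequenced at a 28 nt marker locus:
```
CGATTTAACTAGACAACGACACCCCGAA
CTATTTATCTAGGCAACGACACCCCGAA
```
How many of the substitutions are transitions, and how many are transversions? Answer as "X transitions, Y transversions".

1 transition, 2 transversions

Mismatches (1-based):
position 2: G→T (purine→pyrimidine, transversion)
position 8: A→T (purine→pyrimidine, transversion)
position 13: A→G (purine→purine, transition)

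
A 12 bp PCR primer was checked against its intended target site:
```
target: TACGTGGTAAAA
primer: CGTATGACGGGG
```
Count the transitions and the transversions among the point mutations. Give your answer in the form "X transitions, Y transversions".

10 transitions, 0 transversions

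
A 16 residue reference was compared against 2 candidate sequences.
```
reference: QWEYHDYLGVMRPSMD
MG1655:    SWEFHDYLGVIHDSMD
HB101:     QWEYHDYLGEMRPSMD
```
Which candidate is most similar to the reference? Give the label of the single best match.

HB101

MG1655 differs at 5 positions; HB101 differs at 1 position. The closest is HB101.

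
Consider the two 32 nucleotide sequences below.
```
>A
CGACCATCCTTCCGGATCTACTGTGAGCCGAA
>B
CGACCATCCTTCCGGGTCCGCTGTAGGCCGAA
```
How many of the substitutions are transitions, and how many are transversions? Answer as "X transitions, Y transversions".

5 transitions, 0 transversions

Mismatches (1-based):
base 16: A→G (purine→purine, transition)
base 19: T→C (pyrimidine→pyrimidine, transition)
base 20: A→G (purine→purine, transition)
base 25: G→A (purine→purine, transition)
base 26: A→G (purine→purine, transition)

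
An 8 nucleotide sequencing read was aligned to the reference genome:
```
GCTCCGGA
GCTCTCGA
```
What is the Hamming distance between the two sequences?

Comparing position by position, 2 sites differ: 5 (C/T), 6 (G/C).

2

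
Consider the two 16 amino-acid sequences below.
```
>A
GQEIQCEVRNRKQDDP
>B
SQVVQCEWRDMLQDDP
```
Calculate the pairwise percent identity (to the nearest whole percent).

56%

7 positions differ (1, 3, 4, 8, 10, 11, 12), so 9 of 16 match: 9/16 = 56.25%.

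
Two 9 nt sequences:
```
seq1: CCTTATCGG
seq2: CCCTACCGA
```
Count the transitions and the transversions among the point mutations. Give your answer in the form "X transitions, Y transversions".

3 transitions, 0 transversions

Mismatches (1-based):
site 3: T→C (pyrimidine→pyrimidine, transition)
site 6: T→C (pyrimidine→pyrimidine, transition)
site 9: G→A (purine→purine, transition)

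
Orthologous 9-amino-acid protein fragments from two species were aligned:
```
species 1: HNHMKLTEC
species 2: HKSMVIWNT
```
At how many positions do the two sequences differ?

7

Mismatches (1-based): position 2: N→K; position 3: H→S; position 5: K→V; position 6: L→I; position 7: T→W; position 8: E→N; position 9: C→T.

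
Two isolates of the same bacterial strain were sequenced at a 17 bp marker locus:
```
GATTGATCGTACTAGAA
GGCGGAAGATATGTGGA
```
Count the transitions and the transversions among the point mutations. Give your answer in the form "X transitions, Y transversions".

Transitions (purine↔purine or pyrimidine↔pyrimidine): 2 A→G, 3 T→C, 9 G→A, 12 C→T, 16 A→G.
Transversions (purine↔pyrimidine): 4 T→G, 7 T→A, 8 C→G, 13 T→G, 14 A→T.

5 transitions, 5 transversions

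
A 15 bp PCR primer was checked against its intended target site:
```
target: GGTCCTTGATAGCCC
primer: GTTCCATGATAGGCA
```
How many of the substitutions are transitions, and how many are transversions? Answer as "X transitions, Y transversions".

Mismatches (1-based):
site 2: G→T (purine→pyrimidine, transversion)
site 6: T→A (pyrimidine→purine, transversion)
site 13: C→G (pyrimidine→purine, transversion)
site 15: C→A (pyrimidine→purine, transversion)

0 transitions, 4 transversions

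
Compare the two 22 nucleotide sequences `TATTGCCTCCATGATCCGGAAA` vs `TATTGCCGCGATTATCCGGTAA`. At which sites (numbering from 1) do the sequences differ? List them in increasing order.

Differences at site 8 (T→G), site 10 (C→G), site 13 (G→T), site 20 (A→T).

8, 10, 13, 20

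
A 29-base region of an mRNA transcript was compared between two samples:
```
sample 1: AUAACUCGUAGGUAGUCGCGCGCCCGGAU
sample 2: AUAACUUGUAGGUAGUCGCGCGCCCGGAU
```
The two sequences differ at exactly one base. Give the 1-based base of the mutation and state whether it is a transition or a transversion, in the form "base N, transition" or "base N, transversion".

The sequences differ only at base 7: C→U (pyrimidine→pyrimidine), a transition.

base 7, transition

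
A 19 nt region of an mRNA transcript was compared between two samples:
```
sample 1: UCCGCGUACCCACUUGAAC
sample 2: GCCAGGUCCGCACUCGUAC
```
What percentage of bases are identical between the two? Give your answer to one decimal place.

63.2%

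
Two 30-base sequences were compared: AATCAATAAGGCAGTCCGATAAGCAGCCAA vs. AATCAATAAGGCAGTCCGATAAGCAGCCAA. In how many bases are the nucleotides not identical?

0

The two sequences are identical at every position.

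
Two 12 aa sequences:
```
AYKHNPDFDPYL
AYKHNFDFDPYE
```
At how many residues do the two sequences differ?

2

Mismatches (1-based): residue 6: P→F; residue 12: L→E.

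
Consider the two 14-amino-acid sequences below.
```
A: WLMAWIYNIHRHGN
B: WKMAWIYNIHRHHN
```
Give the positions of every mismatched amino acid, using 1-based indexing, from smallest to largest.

2, 13

Differences at position 2 (L→K), position 13 (G→H).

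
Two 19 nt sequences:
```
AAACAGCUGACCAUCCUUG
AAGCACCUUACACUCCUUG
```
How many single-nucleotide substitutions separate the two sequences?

5

The sequences differ at sites 3, 6, 9, 12, 13 (1-based) — 5 in total.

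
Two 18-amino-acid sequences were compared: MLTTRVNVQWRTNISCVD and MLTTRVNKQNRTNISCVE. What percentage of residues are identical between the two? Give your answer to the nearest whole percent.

83%

Mismatches at positions 8, 10, 18 (1-based): 3 of 18.
Identical positions: 15/18 = 83.33% → 83%.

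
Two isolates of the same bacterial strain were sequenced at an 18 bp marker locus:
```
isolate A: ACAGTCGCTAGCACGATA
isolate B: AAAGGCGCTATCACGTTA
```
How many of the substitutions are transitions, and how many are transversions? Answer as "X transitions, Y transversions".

Mismatches (1-based):
site 2: C→A (pyrimidine→purine, transversion)
site 5: T→G (pyrimidine→purine, transversion)
site 11: G→T (purine→pyrimidine, transversion)
site 16: A→T (purine→pyrimidine, transversion)

0 transitions, 4 transversions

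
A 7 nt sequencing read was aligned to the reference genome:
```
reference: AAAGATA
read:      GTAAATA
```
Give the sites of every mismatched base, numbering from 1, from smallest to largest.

1, 2, 4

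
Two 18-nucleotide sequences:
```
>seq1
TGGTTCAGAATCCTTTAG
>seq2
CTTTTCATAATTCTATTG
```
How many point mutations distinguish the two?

The sequences differ at bases 1, 2, 3, 8, 12, 15, 17 (1-based) — 7 in total.

7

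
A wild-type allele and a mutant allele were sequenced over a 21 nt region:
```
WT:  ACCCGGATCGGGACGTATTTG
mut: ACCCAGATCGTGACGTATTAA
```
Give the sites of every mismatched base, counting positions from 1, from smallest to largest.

5, 11, 20, 21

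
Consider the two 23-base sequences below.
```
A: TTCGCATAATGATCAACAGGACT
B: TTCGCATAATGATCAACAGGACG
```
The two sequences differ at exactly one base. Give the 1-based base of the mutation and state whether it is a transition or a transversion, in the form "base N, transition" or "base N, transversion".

Base 23 changes T→G. T is a pyrimidine and G is a purine, so this is a transversion.

base 23, transversion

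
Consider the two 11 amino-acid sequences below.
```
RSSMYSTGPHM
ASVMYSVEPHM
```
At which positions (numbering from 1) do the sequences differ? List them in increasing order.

1, 3, 7, 8

Scanning 1-based: 1: R/A; 3: S/V; 7: T/V; 8: G/E.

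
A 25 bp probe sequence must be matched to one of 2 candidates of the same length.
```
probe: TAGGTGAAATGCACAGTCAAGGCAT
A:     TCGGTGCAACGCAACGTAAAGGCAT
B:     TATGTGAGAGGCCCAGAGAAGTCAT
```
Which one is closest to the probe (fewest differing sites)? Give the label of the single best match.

A differs at 6 sites; B differs at 7 sites. The closest is A.

A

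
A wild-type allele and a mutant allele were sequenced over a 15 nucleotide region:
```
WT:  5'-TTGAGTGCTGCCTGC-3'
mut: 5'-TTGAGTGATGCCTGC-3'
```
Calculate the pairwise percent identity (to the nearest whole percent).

93%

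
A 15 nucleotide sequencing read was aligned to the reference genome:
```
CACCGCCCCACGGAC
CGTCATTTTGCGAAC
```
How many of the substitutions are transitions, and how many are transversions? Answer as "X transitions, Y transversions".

9 transitions, 0 transversions

Mismatches (1-based):
site 2: A→G (purine→purine, transition)
site 3: C→T (pyrimidine→pyrimidine, transition)
site 5: G→A (purine→purine, transition)
site 6: C→T (pyrimidine→pyrimidine, transition)
site 7: C→T (pyrimidine→pyrimidine, transition)
site 8: C→T (pyrimidine→pyrimidine, transition)
site 9: C→T (pyrimidine→pyrimidine, transition)
site 10: A→G (purine→purine, transition)
site 13: G→A (purine→purine, transition)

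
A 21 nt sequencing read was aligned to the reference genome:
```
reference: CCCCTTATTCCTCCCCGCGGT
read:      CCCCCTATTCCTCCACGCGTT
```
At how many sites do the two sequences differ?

3

Comparing position by position, 3 sites differ: 5 (T/C), 15 (C/A), 20 (G/T).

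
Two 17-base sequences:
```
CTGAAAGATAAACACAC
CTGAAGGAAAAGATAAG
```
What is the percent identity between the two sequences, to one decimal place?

Mismatches at positions 6, 9, 12, 13, 14, 15, 17 (1-based): 7 of 17.
Identical positions: 10/17 = 58.82% → 58.8%.

58.8%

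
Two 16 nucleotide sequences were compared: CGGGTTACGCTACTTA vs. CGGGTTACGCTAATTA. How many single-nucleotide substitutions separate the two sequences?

The sequences differ at sites 13 (1-based) — 1 in total.

1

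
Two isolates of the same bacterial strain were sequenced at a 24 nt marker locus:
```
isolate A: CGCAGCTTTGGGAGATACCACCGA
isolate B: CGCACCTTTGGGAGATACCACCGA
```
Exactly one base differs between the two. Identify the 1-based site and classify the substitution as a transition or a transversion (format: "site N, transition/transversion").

The sequences differ only at site 5: G→C (purine→pyrimidine), a transversion.

site 5, transversion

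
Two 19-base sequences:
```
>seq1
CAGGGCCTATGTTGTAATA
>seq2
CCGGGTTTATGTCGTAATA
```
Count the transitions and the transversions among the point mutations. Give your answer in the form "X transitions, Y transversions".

3 transitions, 1 transversion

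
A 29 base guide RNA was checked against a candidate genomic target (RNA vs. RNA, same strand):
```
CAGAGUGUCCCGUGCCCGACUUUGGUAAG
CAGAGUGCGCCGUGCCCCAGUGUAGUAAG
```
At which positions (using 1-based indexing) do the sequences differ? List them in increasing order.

Differences at position 8 (U→C), position 9 (C→G), position 18 (G→C), position 20 (C→G), position 22 (U→G), position 24 (G→A).

8, 9, 18, 20, 22, 24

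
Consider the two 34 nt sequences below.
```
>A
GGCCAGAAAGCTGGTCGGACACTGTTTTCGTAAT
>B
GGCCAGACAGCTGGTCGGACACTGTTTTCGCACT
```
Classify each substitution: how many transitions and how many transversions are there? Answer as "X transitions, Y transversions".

Mismatches (1-based):
position 8: A→C (purine→pyrimidine, transversion)
position 31: T→C (pyrimidine→pyrimidine, transition)
position 33: A→C (purine→pyrimidine, transversion)

1 transition, 2 transversions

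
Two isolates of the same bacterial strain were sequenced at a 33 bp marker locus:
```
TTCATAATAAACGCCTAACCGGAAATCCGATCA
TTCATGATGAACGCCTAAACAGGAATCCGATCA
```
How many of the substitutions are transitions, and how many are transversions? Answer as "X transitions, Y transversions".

4 transitions, 1 transversion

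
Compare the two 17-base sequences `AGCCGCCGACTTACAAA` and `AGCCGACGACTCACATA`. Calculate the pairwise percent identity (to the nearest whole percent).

82%

Mismatches at positions 6, 12, 16 (1-based): 3 of 17.
Identical positions: 14/17 = 82.35% → 82%.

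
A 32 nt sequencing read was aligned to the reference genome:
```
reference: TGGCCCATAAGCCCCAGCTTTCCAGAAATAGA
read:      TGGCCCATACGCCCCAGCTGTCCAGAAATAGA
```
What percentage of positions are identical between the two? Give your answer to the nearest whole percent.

94%

Mismatches at positions 10, 20 (1-based): 2 of 32.
Identical positions: 30/32 = 93.75% → 94%.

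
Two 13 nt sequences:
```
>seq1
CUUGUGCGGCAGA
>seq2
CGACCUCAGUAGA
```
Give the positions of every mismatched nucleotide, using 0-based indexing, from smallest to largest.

1, 2, 3, 4, 5, 7, 9

Differences at position 1 (U→G), position 2 (U→A), position 3 (G→C), position 4 (U→C), position 5 (G→U), position 7 (G→A), position 9 (C→U).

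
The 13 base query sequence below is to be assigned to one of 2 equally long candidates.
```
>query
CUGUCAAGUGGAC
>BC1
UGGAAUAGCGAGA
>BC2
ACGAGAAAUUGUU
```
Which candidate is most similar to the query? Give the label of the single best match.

BC1 differs at 9 bases; BC2 differs at 8 bases. The closest is BC2.

BC2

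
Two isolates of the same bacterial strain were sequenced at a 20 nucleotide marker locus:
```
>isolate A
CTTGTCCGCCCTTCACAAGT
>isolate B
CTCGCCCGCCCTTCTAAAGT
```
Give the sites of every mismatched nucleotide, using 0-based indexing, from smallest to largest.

2, 4, 14, 15

Scanning 0-based: 2: T/C; 4: T/C; 14: A/T; 15: C/A.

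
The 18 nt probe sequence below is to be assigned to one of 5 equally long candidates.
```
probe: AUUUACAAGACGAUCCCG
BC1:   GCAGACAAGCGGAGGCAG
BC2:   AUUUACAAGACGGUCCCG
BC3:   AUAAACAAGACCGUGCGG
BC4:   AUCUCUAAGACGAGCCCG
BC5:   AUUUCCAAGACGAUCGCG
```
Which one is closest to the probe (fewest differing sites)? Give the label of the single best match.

BC2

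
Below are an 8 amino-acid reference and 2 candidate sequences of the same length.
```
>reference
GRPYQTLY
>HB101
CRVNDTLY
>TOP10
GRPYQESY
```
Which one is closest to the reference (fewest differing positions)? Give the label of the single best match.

TOP10

HB101 differs at 4 positions; TOP10 differs at 2 positions. The closest is TOP10.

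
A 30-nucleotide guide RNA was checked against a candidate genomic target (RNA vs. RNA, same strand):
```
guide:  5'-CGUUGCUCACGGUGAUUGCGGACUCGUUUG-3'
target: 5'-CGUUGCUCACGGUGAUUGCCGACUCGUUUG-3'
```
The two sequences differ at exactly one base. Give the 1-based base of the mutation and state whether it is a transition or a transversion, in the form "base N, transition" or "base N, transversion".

Base 20 changes G→C. G is a purine and C is a pyrimidine, so this is a transversion.

base 20, transversion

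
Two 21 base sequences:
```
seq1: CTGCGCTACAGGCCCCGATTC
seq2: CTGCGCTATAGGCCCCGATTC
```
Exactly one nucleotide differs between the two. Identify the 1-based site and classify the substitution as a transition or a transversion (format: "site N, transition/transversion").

The sequences differ only at site 9: C→T (pyrimidine→pyrimidine), a transition.

site 9, transition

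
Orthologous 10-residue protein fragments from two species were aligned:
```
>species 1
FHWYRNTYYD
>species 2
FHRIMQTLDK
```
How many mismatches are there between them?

Mismatches (1-based): residue 3: W→R; residue 4: Y→I; residue 5: R→M; residue 6: N→Q; residue 8: Y→L; residue 9: Y→D; residue 10: D→K.

7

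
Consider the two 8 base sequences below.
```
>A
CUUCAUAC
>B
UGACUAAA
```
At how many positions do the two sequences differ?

6

Mismatches (1-based): position 1: C→U; position 2: U→G; position 3: U→A; position 5: A→U; position 6: U→A; position 8: C→A.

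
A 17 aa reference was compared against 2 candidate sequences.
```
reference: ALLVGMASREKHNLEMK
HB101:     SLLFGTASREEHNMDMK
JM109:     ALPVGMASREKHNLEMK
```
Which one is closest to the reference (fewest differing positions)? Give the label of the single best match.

Hamming distances to reference — HB101: 6; JM109: 1.
Smallest is JM109 with 1 mismatch.

JM109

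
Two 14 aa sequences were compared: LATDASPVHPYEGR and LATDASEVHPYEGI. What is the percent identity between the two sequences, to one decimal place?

2 positions differ (7, 14), so 12 of 14 match: 12/14 = 85.71%.

85.7%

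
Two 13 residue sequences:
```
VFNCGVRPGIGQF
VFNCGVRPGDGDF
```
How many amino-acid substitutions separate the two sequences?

Mismatches (1-based): position 10: I→D; position 12: Q→D.

2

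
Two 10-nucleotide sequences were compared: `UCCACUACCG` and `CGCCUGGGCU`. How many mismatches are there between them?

Comparing position by position, 8 bases differ: 1 (U/C), 2 (C/G), 4 (A/C), 5 (C/U), 6 (U/G), 7 (A/G), 8 (C/G), 10 (G/U).

8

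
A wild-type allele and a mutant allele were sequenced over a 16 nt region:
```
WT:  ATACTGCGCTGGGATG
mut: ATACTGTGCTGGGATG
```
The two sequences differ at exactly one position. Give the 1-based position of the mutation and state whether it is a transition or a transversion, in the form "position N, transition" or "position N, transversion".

position 7, transition

Position 7 changes C→T. C is a pyrimidine and T is a pyrimidine, so this is a transition.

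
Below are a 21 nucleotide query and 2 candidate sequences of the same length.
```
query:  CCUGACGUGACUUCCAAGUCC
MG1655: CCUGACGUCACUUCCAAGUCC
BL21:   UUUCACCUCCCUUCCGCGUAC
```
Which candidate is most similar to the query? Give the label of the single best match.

MG1655

Hamming distances to query — MG1655: 1; BL21: 9.
Smallest is MG1655 with 1 mismatch.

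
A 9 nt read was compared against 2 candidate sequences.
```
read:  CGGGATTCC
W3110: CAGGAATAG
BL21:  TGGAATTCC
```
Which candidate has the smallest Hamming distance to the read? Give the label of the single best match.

BL21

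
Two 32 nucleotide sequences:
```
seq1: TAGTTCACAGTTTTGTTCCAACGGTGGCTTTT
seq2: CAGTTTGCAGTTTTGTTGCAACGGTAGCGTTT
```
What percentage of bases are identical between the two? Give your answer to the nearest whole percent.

81%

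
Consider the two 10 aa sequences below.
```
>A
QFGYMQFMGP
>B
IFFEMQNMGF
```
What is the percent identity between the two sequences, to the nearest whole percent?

5 positions differ (1, 3, 4, 7, 10), so 5 of 10 match: 5/10 = 50%.

50%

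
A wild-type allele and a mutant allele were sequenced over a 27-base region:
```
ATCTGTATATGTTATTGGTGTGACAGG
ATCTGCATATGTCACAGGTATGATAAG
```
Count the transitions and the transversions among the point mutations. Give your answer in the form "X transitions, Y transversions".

Mismatches (1-based):
site 6: T→C (pyrimidine→pyrimidine, transition)
site 13: T→C (pyrimidine→pyrimidine, transition)
site 15: T→C (pyrimidine→pyrimidine, transition)
site 16: T→A (pyrimidine→purine, transversion)
site 20: G→A (purine→purine, transition)
site 24: C→T (pyrimidine→pyrimidine, transition)
site 26: G→A (purine→purine, transition)

6 transitions, 1 transversion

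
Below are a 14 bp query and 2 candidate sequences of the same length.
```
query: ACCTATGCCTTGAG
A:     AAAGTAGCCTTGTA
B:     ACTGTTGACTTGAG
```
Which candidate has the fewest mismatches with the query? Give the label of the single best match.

B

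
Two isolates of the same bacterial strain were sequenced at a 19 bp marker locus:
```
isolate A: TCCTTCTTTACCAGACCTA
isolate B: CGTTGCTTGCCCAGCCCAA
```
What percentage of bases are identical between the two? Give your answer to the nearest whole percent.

Mismatches at positions 1, 2, 3, 5, 9, 10, 15, 18 (1-based): 8 of 19.
Identical positions: 11/19 = 57.89% → 58%.

58%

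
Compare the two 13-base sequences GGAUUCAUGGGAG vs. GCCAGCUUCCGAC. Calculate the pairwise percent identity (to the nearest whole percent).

38%

Mismatches at positions 2, 3, 4, 5, 7, 9, 10, 13 (1-based): 8 of 13.
Identical positions: 5/13 = 38.46% → 38%.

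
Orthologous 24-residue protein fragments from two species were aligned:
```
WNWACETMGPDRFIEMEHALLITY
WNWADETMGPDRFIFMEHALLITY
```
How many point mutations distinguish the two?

Mismatches (1-based): residue 5: C→D; residue 15: E→F.

2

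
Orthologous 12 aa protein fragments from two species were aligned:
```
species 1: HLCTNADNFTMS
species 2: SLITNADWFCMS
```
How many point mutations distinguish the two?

Comparing position by position, 4 residues differ: 1 (H/S), 3 (C/I), 8 (N/W), 10 (T/C).

4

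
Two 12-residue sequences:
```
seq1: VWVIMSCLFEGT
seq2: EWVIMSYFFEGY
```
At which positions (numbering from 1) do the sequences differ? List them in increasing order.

1, 7, 8, 12

Scanning 1-based: 1: V/E; 7: C/Y; 8: L/F; 12: T/Y.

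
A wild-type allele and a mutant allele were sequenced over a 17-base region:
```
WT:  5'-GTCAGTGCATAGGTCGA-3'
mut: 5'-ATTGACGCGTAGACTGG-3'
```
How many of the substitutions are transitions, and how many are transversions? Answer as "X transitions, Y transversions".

Mismatches (1-based):
position 1: G→A (purine→purine, transition)
position 3: C→T (pyrimidine→pyrimidine, transition)
position 4: A→G (purine→purine, transition)
position 5: G→A (purine→purine, transition)
position 6: T→C (pyrimidine→pyrimidine, transition)
position 9: A→G (purine→purine, transition)
position 13: G→A (purine→purine, transition)
position 14: T→C (pyrimidine→pyrimidine, transition)
position 15: C→T (pyrimidine→pyrimidine, transition)
position 17: A→G (purine→purine, transition)

10 transitions, 0 transversions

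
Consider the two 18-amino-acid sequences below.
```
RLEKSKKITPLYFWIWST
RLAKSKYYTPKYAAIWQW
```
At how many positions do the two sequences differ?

The sequences differ at positions 3, 7, 8, 11, 13, 14, 17, 18 (1-based) — 8 in total.

8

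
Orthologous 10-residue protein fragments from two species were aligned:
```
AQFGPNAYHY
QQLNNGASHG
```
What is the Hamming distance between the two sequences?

Mismatches (1-based): position 1: A→Q; position 3: F→L; position 4: G→N; position 5: P→N; position 6: N→G; position 8: Y→S; position 10: Y→G.

7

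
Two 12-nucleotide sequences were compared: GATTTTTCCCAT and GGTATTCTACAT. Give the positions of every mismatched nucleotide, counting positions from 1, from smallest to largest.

2, 4, 7, 8, 9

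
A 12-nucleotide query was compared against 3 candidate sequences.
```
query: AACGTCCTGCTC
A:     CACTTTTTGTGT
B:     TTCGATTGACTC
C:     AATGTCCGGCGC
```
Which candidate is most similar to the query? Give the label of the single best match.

A differs at 7 positions; B differs at 7 positions; C differs at 3 positions. The closest is C.

C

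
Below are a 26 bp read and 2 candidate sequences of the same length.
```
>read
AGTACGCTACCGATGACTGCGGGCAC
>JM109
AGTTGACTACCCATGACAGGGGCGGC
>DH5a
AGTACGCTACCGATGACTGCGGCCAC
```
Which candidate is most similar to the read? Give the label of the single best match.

DH5a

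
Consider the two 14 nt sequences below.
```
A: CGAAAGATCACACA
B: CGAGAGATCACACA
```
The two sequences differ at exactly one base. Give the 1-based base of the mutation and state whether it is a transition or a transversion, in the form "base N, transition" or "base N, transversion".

base 4, transition

Base 4 changes A→G. A is a purine and G is a purine, so this is a transition.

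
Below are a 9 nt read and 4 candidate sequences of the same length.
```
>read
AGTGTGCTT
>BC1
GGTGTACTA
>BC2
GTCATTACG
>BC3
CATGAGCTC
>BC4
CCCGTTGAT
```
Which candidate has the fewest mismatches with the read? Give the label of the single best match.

BC1 differs at 3 positions; BC2 differs at 8 positions; BC3 differs at 4 positions; BC4 differs at 6 positions. The closest is BC1.

BC1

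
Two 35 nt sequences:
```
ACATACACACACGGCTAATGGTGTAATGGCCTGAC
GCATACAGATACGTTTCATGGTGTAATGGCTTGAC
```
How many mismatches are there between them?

The sequences differ at bases 1, 8, 10, 14, 15, 17, 31 (1-based) — 7 in total.

7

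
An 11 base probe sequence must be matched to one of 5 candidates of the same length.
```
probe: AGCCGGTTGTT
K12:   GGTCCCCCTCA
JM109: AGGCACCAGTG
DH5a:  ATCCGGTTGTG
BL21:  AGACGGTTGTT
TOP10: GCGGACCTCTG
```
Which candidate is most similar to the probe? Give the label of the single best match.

BL21

Hamming distances to probe — K12: 9; JM109: 6; DH5a: 2; BL21: 1; TOP10: 9.
Smallest is BL21 with 1 mismatch.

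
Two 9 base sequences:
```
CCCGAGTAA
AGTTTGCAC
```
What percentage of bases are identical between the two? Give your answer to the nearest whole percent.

22%

7 positions differ (1, 2, 3, 4, 5, 7, 9), so 2 of 9 match: 2/9 = 22.22%.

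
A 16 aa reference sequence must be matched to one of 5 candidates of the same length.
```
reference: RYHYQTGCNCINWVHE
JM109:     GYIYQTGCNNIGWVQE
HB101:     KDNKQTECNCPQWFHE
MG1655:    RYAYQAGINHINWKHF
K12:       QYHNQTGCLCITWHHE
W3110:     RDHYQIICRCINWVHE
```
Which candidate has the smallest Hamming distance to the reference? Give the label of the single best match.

W3110

JM109 differs at 5 residues; HB101 differs at 8 residues; MG1655 differs at 6 residues; K12 differs at 5 residues; W3110 differs at 4 residues. The closest is W3110.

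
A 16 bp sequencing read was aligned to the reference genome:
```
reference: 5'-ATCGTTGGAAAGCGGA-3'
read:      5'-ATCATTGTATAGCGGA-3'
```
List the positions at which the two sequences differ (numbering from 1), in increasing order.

4, 8, 10

Scanning 1-based: 4: G/A; 8: G/T; 10: A/T.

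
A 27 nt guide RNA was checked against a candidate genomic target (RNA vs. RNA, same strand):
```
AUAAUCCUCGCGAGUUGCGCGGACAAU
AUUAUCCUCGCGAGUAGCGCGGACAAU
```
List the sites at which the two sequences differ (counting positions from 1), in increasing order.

Differences at site 3 (A→U), site 16 (U→A).

3, 16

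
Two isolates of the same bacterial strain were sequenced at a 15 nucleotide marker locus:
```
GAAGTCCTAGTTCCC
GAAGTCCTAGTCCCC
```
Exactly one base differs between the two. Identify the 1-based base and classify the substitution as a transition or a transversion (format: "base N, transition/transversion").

base 12, transition

Base 12 changes T→C. T is a pyrimidine and C is a pyrimidine, so this is a transition.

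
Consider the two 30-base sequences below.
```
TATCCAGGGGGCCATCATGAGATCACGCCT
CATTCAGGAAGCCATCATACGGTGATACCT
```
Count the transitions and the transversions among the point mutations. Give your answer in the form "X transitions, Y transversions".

8 transitions, 2 transversions

Mismatches (1-based):
base 1: T→C (pyrimidine→pyrimidine, transition)
base 4: C→T (pyrimidine→pyrimidine, transition)
base 9: G→A (purine→purine, transition)
base 10: G→A (purine→purine, transition)
base 19: G→A (purine→purine, transition)
base 20: A→C (purine→pyrimidine, transversion)
base 22: A→G (purine→purine, transition)
base 24: C→G (pyrimidine→purine, transversion)
base 26: C→T (pyrimidine→pyrimidine, transition)
base 27: G→A (purine→purine, transition)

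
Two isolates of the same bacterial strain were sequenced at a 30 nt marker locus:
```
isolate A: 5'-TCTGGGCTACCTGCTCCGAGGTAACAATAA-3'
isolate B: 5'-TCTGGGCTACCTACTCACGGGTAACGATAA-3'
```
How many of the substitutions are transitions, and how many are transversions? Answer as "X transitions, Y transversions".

3 transitions, 2 transversions

Transitions (purine↔purine or pyrimidine↔pyrimidine): 13 G→A, 19 A→G, 26 A→G.
Transversions (purine↔pyrimidine): 17 C→A, 18 G→C.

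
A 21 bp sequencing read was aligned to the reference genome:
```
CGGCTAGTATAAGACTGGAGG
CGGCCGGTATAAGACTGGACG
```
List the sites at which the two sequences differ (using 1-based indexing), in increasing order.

5, 6, 20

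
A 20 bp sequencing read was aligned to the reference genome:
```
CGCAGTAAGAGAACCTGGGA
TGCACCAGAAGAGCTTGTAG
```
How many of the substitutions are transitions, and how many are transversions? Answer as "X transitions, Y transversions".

Mismatches (1-based):
base 1: C→T (pyrimidine→pyrimidine, transition)
base 5: G→C (purine→pyrimidine, transversion)
base 6: T→C (pyrimidine→pyrimidine, transition)
base 8: A→G (purine→purine, transition)
base 9: G→A (purine→purine, transition)
base 13: A→G (purine→purine, transition)
base 15: C→T (pyrimidine→pyrimidine, transition)
base 18: G→T (purine→pyrimidine, transversion)
base 19: G→A (purine→purine, transition)
base 20: A→G (purine→purine, transition)

8 transitions, 2 transversions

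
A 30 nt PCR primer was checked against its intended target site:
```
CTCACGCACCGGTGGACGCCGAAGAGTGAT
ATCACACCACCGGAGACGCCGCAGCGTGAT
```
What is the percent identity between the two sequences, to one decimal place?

70.0%

9 positions differ (1, 6, 8, 9, 11, 13, 14, 22, 25), so 21 of 30 match: 21/30 = 70%.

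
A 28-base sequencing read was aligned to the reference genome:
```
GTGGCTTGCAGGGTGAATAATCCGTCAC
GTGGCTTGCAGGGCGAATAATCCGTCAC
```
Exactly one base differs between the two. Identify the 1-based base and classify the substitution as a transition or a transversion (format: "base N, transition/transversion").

base 14, transition

Base 14 changes T→C. T is a pyrimidine and C is a pyrimidine, so this is a transition.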